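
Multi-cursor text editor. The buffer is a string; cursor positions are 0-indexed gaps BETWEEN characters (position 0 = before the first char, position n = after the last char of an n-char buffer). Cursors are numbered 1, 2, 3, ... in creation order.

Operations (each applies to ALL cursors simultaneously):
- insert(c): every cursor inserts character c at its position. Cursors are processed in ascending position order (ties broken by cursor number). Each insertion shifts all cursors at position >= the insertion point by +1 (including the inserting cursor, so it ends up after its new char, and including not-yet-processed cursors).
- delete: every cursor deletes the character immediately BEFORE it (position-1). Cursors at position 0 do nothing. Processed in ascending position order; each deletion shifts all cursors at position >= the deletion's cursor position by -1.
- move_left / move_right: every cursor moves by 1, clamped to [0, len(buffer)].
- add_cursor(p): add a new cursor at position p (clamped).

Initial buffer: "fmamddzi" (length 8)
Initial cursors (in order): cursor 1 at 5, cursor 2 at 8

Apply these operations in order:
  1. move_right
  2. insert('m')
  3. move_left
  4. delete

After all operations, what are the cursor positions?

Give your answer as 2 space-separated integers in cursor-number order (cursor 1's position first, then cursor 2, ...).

Answer: 5 7

Derivation:
After op 1 (move_right): buffer="fmamddzi" (len 8), cursors c1@6 c2@8, authorship ........
After op 2 (insert('m')): buffer="fmamddmzim" (len 10), cursors c1@7 c2@10, authorship ......1..2
After op 3 (move_left): buffer="fmamddmzim" (len 10), cursors c1@6 c2@9, authorship ......1..2
After op 4 (delete): buffer="fmamdmzm" (len 8), cursors c1@5 c2@7, authorship .....1.2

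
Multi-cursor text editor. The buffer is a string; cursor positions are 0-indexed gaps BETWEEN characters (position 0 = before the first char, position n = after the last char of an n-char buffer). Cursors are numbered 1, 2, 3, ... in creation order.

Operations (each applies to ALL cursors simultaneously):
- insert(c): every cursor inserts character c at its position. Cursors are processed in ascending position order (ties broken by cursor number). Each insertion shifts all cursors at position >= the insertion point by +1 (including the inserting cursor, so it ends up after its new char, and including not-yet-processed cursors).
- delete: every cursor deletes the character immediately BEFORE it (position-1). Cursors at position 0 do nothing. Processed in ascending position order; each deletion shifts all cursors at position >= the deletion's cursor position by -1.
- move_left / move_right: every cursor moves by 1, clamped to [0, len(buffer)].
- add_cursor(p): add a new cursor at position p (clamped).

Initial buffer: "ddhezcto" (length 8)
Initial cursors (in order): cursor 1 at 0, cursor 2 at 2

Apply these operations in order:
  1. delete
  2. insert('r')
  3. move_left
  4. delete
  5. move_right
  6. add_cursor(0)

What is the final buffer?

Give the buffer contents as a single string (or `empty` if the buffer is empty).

Answer: rrhezcto

Derivation:
After op 1 (delete): buffer="dhezcto" (len 7), cursors c1@0 c2@1, authorship .......
After op 2 (insert('r')): buffer="rdrhezcto" (len 9), cursors c1@1 c2@3, authorship 1.2......
After op 3 (move_left): buffer="rdrhezcto" (len 9), cursors c1@0 c2@2, authorship 1.2......
After op 4 (delete): buffer="rrhezcto" (len 8), cursors c1@0 c2@1, authorship 12......
After op 5 (move_right): buffer="rrhezcto" (len 8), cursors c1@1 c2@2, authorship 12......
After op 6 (add_cursor(0)): buffer="rrhezcto" (len 8), cursors c3@0 c1@1 c2@2, authorship 12......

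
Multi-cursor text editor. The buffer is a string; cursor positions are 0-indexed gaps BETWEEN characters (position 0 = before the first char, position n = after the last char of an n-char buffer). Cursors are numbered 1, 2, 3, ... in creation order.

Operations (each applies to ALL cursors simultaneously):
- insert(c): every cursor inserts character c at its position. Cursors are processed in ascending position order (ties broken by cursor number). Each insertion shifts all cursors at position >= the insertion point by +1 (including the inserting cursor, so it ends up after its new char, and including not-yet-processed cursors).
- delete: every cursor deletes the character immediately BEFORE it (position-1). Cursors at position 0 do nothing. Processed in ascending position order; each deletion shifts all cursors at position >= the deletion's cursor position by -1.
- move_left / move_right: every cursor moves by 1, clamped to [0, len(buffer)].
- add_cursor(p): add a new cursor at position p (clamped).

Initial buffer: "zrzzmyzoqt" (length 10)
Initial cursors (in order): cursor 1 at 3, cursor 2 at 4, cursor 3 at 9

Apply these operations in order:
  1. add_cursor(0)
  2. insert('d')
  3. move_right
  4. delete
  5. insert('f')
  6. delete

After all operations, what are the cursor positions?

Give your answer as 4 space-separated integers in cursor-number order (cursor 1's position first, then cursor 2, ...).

After op 1 (add_cursor(0)): buffer="zrzzmyzoqt" (len 10), cursors c4@0 c1@3 c2@4 c3@9, authorship ..........
After op 2 (insert('d')): buffer="dzrzdzdmyzoqdt" (len 14), cursors c4@1 c1@5 c2@7 c3@13, authorship 4...1.2.....3.
After op 3 (move_right): buffer="dzrzdzdmyzoqdt" (len 14), cursors c4@2 c1@6 c2@8 c3@14, authorship 4...1.2.....3.
After op 4 (delete): buffer="drzddyzoqd" (len 10), cursors c4@1 c1@4 c2@5 c3@10, authorship 4..12....3
After op 5 (insert('f')): buffer="dfrzdfdfyzoqdf" (len 14), cursors c4@2 c1@6 c2@8 c3@14, authorship 44..1122....33
After op 6 (delete): buffer="drzddyzoqd" (len 10), cursors c4@1 c1@4 c2@5 c3@10, authorship 4..12....3

Answer: 4 5 10 1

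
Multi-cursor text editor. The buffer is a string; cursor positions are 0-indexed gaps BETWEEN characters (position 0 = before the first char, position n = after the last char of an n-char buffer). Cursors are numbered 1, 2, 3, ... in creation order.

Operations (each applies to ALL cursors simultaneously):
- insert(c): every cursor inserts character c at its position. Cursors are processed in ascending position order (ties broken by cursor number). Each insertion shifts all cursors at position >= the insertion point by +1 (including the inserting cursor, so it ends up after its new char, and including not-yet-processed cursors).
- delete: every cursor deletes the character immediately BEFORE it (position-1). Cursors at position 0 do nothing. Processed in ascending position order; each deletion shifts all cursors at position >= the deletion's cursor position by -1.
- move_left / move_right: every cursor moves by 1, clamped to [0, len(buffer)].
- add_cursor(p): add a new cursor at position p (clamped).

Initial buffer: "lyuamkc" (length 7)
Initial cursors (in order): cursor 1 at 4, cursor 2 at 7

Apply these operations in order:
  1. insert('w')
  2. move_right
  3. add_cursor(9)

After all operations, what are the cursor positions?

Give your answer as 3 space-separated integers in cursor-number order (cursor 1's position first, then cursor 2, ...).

Answer: 6 9 9

Derivation:
After op 1 (insert('w')): buffer="lyuawmkcw" (len 9), cursors c1@5 c2@9, authorship ....1...2
After op 2 (move_right): buffer="lyuawmkcw" (len 9), cursors c1@6 c2@9, authorship ....1...2
After op 3 (add_cursor(9)): buffer="lyuawmkcw" (len 9), cursors c1@6 c2@9 c3@9, authorship ....1...2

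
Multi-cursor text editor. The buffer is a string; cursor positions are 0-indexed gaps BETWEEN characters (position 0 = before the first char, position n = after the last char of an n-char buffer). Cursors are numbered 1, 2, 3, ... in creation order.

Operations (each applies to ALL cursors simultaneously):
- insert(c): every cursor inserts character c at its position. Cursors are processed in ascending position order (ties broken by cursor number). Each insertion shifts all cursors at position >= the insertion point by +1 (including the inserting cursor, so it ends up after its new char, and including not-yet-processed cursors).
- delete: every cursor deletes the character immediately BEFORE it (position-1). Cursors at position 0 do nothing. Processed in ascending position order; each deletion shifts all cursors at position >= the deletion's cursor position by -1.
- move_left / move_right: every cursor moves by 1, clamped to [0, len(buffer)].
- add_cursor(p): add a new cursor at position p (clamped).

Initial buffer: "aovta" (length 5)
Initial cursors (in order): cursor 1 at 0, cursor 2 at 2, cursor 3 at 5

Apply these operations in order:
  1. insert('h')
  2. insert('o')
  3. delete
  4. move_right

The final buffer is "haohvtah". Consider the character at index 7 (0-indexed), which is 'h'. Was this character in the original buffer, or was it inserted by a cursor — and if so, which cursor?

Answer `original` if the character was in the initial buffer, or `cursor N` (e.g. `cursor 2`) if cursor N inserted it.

Answer: cursor 3

Derivation:
After op 1 (insert('h')): buffer="haohvtah" (len 8), cursors c1@1 c2@4 c3@8, authorship 1..2...3
After op 2 (insert('o')): buffer="hoaohovtaho" (len 11), cursors c1@2 c2@6 c3@11, authorship 11..22...33
After op 3 (delete): buffer="haohvtah" (len 8), cursors c1@1 c2@4 c3@8, authorship 1..2...3
After op 4 (move_right): buffer="haohvtah" (len 8), cursors c1@2 c2@5 c3@8, authorship 1..2...3
Authorship (.=original, N=cursor N): 1 . . 2 . . . 3
Index 7: author = 3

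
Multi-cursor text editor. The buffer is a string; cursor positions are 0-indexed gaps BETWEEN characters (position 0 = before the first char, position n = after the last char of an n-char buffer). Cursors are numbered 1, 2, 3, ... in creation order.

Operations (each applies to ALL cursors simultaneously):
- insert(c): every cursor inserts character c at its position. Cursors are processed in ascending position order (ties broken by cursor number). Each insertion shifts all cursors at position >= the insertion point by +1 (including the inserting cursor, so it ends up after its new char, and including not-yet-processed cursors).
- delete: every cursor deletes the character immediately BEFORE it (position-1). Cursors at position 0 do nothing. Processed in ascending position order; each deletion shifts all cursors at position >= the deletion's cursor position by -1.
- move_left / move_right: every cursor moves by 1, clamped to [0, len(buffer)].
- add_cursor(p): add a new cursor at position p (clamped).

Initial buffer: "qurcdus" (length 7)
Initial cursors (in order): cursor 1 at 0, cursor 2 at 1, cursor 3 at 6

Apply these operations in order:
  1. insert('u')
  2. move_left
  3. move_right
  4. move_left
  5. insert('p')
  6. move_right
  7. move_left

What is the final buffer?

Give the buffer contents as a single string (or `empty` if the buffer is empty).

Answer: puqpuurcdupus

Derivation:
After op 1 (insert('u')): buffer="uquurcduus" (len 10), cursors c1@1 c2@3 c3@9, authorship 1.2.....3.
After op 2 (move_left): buffer="uquurcduus" (len 10), cursors c1@0 c2@2 c3@8, authorship 1.2.....3.
After op 3 (move_right): buffer="uquurcduus" (len 10), cursors c1@1 c2@3 c3@9, authorship 1.2.....3.
After op 4 (move_left): buffer="uquurcduus" (len 10), cursors c1@0 c2@2 c3@8, authorship 1.2.....3.
After op 5 (insert('p')): buffer="puqpuurcdupus" (len 13), cursors c1@1 c2@4 c3@11, authorship 11.22.....33.
After op 6 (move_right): buffer="puqpuurcdupus" (len 13), cursors c1@2 c2@5 c3@12, authorship 11.22.....33.
After op 7 (move_left): buffer="puqpuurcdupus" (len 13), cursors c1@1 c2@4 c3@11, authorship 11.22.....33.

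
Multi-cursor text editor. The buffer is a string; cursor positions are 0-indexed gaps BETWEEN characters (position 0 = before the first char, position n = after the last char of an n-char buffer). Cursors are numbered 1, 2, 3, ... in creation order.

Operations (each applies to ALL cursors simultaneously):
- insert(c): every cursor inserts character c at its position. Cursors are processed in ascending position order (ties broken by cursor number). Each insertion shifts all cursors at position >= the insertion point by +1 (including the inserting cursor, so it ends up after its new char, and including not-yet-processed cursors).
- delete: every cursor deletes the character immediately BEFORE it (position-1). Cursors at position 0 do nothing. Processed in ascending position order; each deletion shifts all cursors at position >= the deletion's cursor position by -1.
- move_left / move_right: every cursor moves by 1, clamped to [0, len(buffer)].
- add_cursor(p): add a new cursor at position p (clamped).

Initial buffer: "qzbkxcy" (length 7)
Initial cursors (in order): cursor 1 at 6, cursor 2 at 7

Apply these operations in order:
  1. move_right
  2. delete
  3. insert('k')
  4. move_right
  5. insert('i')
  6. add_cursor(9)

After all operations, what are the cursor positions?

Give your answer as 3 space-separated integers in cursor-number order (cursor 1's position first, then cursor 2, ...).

After op 1 (move_right): buffer="qzbkxcy" (len 7), cursors c1@7 c2@7, authorship .......
After op 2 (delete): buffer="qzbkx" (len 5), cursors c1@5 c2@5, authorship .....
After op 3 (insert('k')): buffer="qzbkxkk" (len 7), cursors c1@7 c2@7, authorship .....12
After op 4 (move_right): buffer="qzbkxkk" (len 7), cursors c1@7 c2@7, authorship .....12
After op 5 (insert('i')): buffer="qzbkxkkii" (len 9), cursors c1@9 c2@9, authorship .....1212
After op 6 (add_cursor(9)): buffer="qzbkxkkii" (len 9), cursors c1@9 c2@9 c3@9, authorship .....1212

Answer: 9 9 9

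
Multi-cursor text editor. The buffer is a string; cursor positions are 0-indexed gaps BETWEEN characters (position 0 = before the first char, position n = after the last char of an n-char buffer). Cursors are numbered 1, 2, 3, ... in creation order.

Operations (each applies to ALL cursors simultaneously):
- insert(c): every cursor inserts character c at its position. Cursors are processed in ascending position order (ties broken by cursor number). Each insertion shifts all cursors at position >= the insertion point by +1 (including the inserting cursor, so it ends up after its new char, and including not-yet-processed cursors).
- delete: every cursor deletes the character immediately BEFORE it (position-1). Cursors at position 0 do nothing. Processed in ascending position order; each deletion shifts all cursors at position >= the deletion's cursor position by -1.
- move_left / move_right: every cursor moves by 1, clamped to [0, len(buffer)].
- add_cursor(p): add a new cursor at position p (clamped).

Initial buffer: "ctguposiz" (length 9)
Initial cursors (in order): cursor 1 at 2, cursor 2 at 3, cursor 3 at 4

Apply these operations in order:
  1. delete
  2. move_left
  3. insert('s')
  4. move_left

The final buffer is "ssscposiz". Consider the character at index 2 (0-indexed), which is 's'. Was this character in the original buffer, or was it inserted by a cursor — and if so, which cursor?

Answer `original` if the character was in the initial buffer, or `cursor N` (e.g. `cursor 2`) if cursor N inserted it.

Answer: cursor 3

Derivation:
After op 1 (delete): buffer="cposiz" (len 6), cursors c1@1 c2@1 c3@1, authorship ......
After op 2 (move_left): buffer="cposiz" (len 6), cursors c1@0 c2@0 c3@0, authorship ......
After op 3 (insert('s')): buffer="ssscposiz" (len 9), cursors c1@3 c2@3 c3@3, authorship 123......
After op 4 (move_left): buffer="ssscposiz" (len 9), cursors c1@2 c2@2 c3@2, authorship 123......
Authorship (.=original, N=cursor N): 1 2 3 . . . . . .
Index 2: author = 3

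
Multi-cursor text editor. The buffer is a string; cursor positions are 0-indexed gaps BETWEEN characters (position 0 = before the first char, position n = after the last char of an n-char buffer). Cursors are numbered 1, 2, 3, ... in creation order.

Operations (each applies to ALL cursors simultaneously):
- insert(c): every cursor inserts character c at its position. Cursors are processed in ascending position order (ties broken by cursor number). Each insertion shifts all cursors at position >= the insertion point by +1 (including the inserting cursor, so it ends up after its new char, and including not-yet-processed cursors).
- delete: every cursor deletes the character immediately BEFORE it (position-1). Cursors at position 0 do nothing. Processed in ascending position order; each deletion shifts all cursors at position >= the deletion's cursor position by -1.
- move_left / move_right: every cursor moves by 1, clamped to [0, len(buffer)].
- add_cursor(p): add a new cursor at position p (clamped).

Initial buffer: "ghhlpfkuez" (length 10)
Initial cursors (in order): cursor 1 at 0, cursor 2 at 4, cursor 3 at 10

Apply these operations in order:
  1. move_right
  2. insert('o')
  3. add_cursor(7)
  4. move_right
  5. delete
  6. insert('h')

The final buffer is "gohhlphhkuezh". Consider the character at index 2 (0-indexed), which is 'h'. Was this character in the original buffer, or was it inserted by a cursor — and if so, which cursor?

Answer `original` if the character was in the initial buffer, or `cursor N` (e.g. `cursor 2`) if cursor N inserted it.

Answer: cursor 1

Derivation:
After op 1 (move_right): buffer="ghhlpfkuez" (len 10), cursors c1@1 c2@5 c3@10, authorship ..........
After op 2 (insert('o')): buffer="gohhlpofkuezo" (len 13), cursors c1@2 c2@7 c3@13, authorship .1....2.....3
After op 3 (add_cursor(7)): buffer="gohhlpofkuezo" (len 13), cursors c1@2 c2@7 c4@7 c3@13, authorship .1....2.....3
After op 4 (move_right): buffer="gohhlpofkuezo" (len 13), cursors c1@3 c2@8 c4@8 c3@13, authorship .1....2.....3
After op 5 (delete): buffer="gohlpkuez" (len 9), cursors c1@2 c2@5 c4@5 c3@9, authorship .1.......
After op 6 (insert('h')): buffer="gohhlphhkuezh" (len 13), cursors c1@3 c2@8 c4@8 c3@13, authorship .11...24....3
Authorship (.=original, N=cursor N): . 1 1 . . . 2 4 . . . . 3
Index 2: author = 1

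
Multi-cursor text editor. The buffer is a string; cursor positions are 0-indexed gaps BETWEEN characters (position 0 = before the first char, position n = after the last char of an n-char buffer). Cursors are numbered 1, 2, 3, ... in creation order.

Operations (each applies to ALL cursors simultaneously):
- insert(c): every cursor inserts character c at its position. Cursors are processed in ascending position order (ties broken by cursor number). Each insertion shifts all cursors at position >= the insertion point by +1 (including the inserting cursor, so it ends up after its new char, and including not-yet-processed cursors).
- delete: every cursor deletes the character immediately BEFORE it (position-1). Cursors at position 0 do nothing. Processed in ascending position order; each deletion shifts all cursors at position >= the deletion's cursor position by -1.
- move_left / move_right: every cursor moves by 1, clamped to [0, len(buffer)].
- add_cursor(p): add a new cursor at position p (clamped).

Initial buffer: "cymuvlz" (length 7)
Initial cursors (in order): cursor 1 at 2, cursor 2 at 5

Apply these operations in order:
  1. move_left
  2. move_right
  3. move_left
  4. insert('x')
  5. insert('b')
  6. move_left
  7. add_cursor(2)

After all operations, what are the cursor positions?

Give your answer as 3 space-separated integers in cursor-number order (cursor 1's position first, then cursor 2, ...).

After op 1 (move_left): buffer="cymuvlz" (len 7), cursors c1@1 c2@4, authorship .......
After op 2 (move_right): buffer="cymuvlz" (len 7), cursors c1@2 c2@5, authorship .......
After op 3 (move_left): buffer="cymuvlz" (len 7), cursors c1@1 c2@4, authorship .......
After op 4 (insert('x')): buffer="cxymuxvlz" (len 9), cursors c1@2 c2@6, authorship .1...2...
After op 5 (insert('b')): buffer="cxbymuxbvlz" (len 11), cursors c1@3 c2@8, authorship .11...22...
After op 6 (move_left): buffer="cxbymuxbvlz" (len 11), cursors c1@2 c2@7, authorship .11...22...
After op 7 (add_cursor(2)): buffer="cxbymuxbvlz" (len 11), cursors c1@2 c3@2 c2@7, authorship .11...22...

Answer: 2 7 2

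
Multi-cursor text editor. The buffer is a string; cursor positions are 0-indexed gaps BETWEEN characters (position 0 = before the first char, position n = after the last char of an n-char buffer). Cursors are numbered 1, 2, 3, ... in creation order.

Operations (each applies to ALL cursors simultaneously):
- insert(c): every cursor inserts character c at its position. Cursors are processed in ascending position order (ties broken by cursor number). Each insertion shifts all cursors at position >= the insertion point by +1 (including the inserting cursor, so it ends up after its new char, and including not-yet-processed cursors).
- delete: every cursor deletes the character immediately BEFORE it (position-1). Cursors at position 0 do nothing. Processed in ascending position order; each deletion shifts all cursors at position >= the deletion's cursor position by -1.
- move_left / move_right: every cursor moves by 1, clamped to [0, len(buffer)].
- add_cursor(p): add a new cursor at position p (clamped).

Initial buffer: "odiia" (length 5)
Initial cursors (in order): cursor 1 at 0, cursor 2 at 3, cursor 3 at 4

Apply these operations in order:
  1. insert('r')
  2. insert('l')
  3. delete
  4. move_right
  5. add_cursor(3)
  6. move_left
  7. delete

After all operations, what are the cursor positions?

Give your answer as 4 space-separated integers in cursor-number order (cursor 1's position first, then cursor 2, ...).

After op 1 (insert('r')): buffer="rodirira" (len 8), cursors c1@1 c2@5 c3@7, authorship 1...2.3.
After op 2 (insert('l')): buffer="rlodirlirla" (len 11), cursors c1@2 c2@7 c3@10, authorship 11...22.33.
After op 3 (delete): buffer="rodirira" (len 8), cursors c1@1 c2@5 c3@7, authorship 1...2.3.
After op 4 (move_right): buffer="rodirira" (len 8), cursors c1@2 c2@6 c3@8, authorship 1...2.3.
After op 5 (add_cursor(3)): buffer="rodirira" (len 8), cursors c1@2 c4@3 c2@6 c3@8, authorship 1...2.3.
After op 6 (move_left): buffer="rodirira" (len 8), cursors c1@1 c4@2 c2@5 c3@7, authorship 1...2.3.
After op 7 (delete): buffer="diia" (len 4), cursors c1@0 c4@0 c2@2 c3@3, authorship ....

Answer: 0 2 3 0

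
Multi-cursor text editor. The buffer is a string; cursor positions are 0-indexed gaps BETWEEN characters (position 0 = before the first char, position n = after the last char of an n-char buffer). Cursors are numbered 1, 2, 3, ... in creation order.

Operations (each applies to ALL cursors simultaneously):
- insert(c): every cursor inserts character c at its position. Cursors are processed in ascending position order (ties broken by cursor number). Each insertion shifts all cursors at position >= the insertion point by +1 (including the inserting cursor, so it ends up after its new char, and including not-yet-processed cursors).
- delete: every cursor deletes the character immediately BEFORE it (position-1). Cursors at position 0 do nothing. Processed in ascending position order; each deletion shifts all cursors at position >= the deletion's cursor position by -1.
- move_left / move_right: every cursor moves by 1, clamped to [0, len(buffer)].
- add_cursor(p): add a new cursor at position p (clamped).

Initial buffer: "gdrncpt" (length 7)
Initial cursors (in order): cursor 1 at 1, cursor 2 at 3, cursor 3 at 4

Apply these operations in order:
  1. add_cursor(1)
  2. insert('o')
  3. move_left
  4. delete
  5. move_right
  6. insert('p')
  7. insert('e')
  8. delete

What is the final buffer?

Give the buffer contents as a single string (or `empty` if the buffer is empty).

After op 1 (add_cursor(1)): buffer="gdrncpt" (len 7), cursors c1@1 c4@1 c2@3 c3@4, authorship .......
After op 2 (insert('o')): buffer="goodronocpt" (len 11), cursors c1@3 c4@3 c2@6 c3@8, authorship .14..2.3...
After op 3 (move_left): buffer="goodronocpt" (len 11), cursors c1@2 c4@2 c2@5 c3@7, authorship .14..2.3...
After op 4 (delete): buffer="odoocpt" (len 7), cursors c1@0 c4@0 c2@2 c3@3, authorship 4.23...
After op 5 (move_right): buffer="odoocpt" (len 7), cursors c1@1 c4@1 c2@3 c3@4, authorship 4.23...
After op 6 (insert('p')): buffer="oppdopopcpt" (len 11), cursors c1@3 c4@3 c2@6 c3@8, authorship 414.2233...
After op 7 (insert('e')): buffer="oppeedopeopecpt" (len 15), cursors c1@5 c4@5 c2@9 c3@12, authorship 41414.222333...
After op 8 (delete): buffer="oppdopopcpt" (len 11), cursors c1@3 c4@3 c2@6 c3@8, authorship 414.2233...

Answer: oppdopopcpt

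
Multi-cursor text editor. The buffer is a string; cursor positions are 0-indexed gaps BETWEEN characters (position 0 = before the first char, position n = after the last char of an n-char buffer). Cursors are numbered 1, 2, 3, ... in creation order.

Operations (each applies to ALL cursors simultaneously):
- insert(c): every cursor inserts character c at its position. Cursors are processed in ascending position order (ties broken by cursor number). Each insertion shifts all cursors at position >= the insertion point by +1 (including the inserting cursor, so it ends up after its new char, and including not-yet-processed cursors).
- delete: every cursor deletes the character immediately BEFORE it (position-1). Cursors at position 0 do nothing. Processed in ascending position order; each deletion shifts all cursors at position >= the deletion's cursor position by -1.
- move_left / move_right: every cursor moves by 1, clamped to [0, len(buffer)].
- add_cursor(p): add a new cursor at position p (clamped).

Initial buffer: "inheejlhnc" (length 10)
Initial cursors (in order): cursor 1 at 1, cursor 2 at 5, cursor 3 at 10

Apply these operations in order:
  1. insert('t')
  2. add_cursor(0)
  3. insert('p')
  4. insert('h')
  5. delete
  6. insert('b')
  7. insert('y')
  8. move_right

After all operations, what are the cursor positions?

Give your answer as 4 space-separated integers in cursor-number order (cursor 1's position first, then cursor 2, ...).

After op 1 (insert('t')): buffer="itnheetjlhnct" (len 13), cursors c1@2 c2@7 c3@13, authorship .1....2.....3
After op 2 (add_cursor(0)): buffer="itnheetjlhnct" (len 13), cursors c4@0 c1@2 c2@7 c3@13, authorship .1....2.....3
After op 3 (insert('p')): buffer="pitpnheetpjlhnctp" (len 17), cursors c4@1 c1@4 c2@10 c3@17, authorship 4.11....22.....33
After op 4 (insert('h')): buffer="phitphnheetphjlhnctph" (len 21), cursors c4@2 c1@6 c2@13 c3@21, authorship 44.111....222.....333
After op 5 (delete): buffer="pitpnheetpjlhnctp" (len 17), cursors c4@1 c1@4 c2@10 c3@17, authorship 4.11....22.....33
After op 6 (insert('b')): buffer="pbitpbnheetpbjlhnctpb" (len 21), cursors c4@2 c1@6 c2@13 c3@21, authorship 44.111....222.....333
After op 7 (insert('y')): buffer="pbyitpbynheetpbyjlhnctpby" (len 25), cursors c4@3 c1@8 c2@16 c3@25, authorship 444.1111....2222.....3333
After op 8 (move_right): buffer="pbyitpbynheetpbyjlhnctpby" (len 25), cursors c4@4 c1@9 c2@17 c3@25, authorship 444.1111....2222.....3333

Answer: 9 17 25 4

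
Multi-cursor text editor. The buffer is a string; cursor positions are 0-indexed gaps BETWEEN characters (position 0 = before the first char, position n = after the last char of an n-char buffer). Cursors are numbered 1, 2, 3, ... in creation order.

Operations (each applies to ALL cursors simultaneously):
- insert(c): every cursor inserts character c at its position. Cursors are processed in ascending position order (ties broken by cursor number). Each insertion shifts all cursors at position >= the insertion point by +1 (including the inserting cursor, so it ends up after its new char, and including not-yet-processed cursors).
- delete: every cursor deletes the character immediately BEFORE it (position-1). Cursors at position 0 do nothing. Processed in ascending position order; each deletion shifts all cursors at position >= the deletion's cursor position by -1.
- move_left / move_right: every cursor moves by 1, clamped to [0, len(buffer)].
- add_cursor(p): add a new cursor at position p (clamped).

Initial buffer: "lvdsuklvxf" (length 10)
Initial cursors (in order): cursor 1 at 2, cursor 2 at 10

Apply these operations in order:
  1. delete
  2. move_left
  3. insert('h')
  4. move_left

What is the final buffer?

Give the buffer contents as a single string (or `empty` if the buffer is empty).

Answer: hldsuklvhx

Derivation:
After op 1 (delete): buffer="ldsuklvx" (len 8), cursors c1@1 c2@8, authorship ........
After op 2 (move_left): buffer="ldsuklvx" (len 8), cursors c1@0 c2@7, authorship ........
After op 3 (insert('h')): buffer="hldsuklvhx" (len 10), cursors c1@1 c2@9, authorship 1.......2.
After op 4 (move_left): buffer="hldsuklvhx" (len 10), cursors c1@0 c2@8, authorship 1.......2.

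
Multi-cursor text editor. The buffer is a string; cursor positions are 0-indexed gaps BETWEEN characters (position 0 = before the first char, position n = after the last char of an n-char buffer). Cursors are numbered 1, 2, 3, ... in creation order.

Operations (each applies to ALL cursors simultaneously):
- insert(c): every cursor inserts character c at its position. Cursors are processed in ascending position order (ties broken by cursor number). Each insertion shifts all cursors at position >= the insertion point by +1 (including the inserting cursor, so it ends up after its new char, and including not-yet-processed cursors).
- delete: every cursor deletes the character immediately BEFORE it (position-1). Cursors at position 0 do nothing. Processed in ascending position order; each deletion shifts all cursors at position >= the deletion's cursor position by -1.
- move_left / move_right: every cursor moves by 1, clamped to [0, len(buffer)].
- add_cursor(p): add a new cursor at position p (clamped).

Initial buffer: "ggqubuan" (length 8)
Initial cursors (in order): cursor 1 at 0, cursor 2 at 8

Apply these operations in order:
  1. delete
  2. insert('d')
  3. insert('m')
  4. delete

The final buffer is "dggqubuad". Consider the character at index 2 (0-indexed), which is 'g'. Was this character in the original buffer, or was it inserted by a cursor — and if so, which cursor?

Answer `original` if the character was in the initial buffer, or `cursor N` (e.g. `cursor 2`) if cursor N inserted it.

After op 1 (delete): buffer="ggqubua" (len 7), cursors c1@0 c2@7, authorship .......
After op 2 (insert('d')): buffer="dggqubuad" (len 9), cursors c1@1 c2@9, authorship 1.......2
After op 3 (insert('m')): buffer="dmggqubuadm" (len 11), cursors c1@2 c2@11, authorship 11.......22
After op 4 (delete): buffer="dggqubuad" (len 9), cursors c1@1 c2@9, authorship 1.......2
Authorship (.=original, N=cursor N): 1 . . . . . . . 2
Index 2: author = original

Answer: original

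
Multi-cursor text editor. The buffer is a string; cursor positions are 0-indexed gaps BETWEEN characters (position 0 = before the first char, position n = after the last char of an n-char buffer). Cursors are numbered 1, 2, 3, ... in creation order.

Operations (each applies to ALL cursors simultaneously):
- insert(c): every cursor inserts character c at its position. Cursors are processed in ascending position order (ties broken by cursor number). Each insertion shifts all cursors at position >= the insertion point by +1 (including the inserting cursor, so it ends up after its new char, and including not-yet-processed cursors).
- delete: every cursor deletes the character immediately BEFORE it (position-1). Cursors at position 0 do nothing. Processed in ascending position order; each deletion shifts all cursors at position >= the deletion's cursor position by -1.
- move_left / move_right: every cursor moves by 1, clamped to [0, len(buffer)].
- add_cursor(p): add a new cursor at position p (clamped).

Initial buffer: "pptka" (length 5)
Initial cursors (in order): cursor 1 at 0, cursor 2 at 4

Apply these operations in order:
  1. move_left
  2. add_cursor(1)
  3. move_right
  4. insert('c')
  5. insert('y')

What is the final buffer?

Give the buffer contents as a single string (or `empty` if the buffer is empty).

Answer: pcypcytkcya

Derivation:
After op 1 (move_left): buffer="pptka" (len 5), cursors c1@0 c2@3, authorship .....
After op 2 (add_cursor(1)): buffer="pptka" (len 5), cursors c1@0 c3@1 c2@3, authorship .....
After op 3 (move_right): buffer="pptka" (len 5), cursors c1@1 c3@2 c2@4, authorship .....
After op 4 (insert('c')): buffer="pcpctkca" (len 8), cursors c1@2 c3@4 c2@7, authorship .1.3..2.
After op 5 (insert('y')): buffer="pcypcytkcya" (len 11), cursors c1@3 c3@6 c2@10, authorship .11.33..22.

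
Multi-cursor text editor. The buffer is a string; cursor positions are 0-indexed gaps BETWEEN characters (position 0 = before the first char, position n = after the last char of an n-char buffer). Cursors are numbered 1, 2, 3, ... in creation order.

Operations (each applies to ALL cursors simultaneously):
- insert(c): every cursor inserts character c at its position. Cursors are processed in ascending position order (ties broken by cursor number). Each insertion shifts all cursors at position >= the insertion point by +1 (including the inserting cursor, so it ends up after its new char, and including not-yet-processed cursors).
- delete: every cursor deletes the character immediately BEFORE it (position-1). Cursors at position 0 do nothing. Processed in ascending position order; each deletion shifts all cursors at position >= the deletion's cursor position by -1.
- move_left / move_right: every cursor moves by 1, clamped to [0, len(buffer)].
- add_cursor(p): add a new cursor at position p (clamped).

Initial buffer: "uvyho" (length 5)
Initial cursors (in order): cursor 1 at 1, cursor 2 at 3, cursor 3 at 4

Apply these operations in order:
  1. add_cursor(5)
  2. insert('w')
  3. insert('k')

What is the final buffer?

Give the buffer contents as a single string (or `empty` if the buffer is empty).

After op 1 (add_cursor(5)): buffer="uvyho" (len 5), cursors c1@1 c2@3 c3@4 c4@5, authorship .....
After op 2 (insert('w')): buffer="uwvywhwow" (len 9), cursors c1@2 c2@5 c3@7 c4@9, authorship .1..2.3.4
After op 3 (insert('k')): buffer="uwkvywkhwkowk" (len 13), cursors c1@3 c2@7 c3@10 c4@13, authorship .11..22.33.44

Answer: uwkvywkhwkowk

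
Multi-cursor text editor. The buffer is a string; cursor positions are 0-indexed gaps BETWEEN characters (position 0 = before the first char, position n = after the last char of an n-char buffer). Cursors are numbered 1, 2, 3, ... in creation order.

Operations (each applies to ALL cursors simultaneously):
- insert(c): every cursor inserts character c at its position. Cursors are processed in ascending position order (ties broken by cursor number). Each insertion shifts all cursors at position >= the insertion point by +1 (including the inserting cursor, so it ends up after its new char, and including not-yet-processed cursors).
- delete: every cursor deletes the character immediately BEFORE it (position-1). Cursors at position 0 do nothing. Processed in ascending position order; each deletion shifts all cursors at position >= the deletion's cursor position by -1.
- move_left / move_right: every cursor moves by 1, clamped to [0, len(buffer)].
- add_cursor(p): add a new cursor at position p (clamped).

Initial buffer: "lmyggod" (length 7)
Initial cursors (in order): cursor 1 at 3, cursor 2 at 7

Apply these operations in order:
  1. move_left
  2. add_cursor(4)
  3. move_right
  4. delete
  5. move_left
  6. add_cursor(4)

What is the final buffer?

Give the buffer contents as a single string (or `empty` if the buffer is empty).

Answer: lmgo

Derivation:
After op 1 (move_left): buffer="lmyggod" (len 7), cursors c1@2 c2@6, authorship .......
After op 2 (add_cursor(4)): buffer="lmyggod" (len 7), cursors c1@2 c3@4 c2@6, authorship .......
After op 3 (move_right): buffer="lmyggod" (len 7), cursors c1@3 c3@5 c2@7, authorship .......
After op 4 (delete): buffer="lmgo" (len 4), cursors c1@2 c3@3 c2@4, authorship ....
After op 5 (move_left): buffer="lmgo" (len 4), cursors c1@1 c3@2 c2@3, authorship ....
After op 6 (add_cursor(4)): buffer="lmgo" (len 4), cursors c1@1 c3@2 c2@3 c4@4, authorship ....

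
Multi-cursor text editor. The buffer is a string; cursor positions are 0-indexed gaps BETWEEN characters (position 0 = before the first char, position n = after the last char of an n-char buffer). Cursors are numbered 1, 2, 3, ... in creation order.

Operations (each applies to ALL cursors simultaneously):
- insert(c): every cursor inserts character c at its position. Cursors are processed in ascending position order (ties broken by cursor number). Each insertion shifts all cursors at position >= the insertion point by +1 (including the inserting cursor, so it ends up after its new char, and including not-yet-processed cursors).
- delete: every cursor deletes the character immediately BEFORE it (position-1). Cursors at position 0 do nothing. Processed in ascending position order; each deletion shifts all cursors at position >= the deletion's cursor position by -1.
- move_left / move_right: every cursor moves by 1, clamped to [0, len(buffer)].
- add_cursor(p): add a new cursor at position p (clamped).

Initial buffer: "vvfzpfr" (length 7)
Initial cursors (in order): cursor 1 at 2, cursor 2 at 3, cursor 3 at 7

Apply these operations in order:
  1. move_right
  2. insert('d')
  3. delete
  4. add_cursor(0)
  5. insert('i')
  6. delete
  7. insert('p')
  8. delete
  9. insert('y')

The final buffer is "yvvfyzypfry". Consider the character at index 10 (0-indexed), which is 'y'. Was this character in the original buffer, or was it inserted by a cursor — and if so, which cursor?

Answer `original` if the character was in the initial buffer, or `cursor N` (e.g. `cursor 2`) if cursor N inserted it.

After op 1 (move_right): buffer="vvfzpfr" (len 7), cursors c1@3 c2@4 c3@7, authorship .......
After op 2 (insert('d')): buffer="vvfdzdpfrd" (len 10), cursors c1@4 c2@6 c3@10, authorship ...1.2...3
After op 3 (delete): buffer="vvfzpfr" (len 7), cursors c1@3 c2@4 c3@7, authorship .......
After op 4 (add_cursor(0)): buffer="vvfzpfr" (len 7), cursors c4@0 c1@3 c2@4 c3@7, authorship .......
After op 5 (insert('i')): buffer="ivvfizipfri" (len 11), cursors c4@1 c1@5 c2@7 c3@11, authorship 4...1.2...3
After op 6 (delete): buffer="vvfzpfr" (len 7), cursors c4@0 c1@3 c2@4 c3@7, authorship .......
After op 7 (insert('p')): buffer="pvvfpzppfrp" (len 11), cursors c4@1 c1@5 c2@7 c3@11, authorship 4...1.2...3
After op 8 (delete): buffer="vvfzpfr" (len 7), cursors c4@0 c1@3 c2@4 c3@7, authorship .......
After op 9 (insert('y')): buffer="yvvfyzypfry" (len 11), cursors c4@1 c1@5 c2@7 c3@11, authorship 4...1.2...3
Authorship (.=original, N=cursor N): 4 . . . 1 . 2 . . . 3
Index 10: author = 3

Answer: cursor 3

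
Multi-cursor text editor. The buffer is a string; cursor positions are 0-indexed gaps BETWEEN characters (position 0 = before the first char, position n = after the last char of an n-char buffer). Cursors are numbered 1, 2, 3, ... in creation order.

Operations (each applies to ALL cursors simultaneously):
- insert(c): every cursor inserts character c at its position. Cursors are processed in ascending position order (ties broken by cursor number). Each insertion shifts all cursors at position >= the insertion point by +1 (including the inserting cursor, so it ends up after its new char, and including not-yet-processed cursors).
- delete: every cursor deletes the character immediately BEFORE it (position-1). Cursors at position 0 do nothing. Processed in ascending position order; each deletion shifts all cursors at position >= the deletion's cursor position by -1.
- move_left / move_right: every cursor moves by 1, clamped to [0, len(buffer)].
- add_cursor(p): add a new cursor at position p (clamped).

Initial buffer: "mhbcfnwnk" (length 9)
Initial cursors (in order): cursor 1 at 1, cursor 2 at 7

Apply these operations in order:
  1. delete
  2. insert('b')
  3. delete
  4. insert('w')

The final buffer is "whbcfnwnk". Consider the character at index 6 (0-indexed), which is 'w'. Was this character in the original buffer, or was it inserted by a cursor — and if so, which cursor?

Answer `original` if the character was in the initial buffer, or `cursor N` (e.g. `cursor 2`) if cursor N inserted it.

Answer: cursor 2

Derivation:
After op 1 (delete): buffer="hbcfnnk" (len 7), cursors c1@0 c2@5, authorship .......
After op 2 (insert('b')): buffer="bhbcfnbnk" (len 9), cursors c1@1 c2@7, authorship 1.....2..
After op 3 (delete): buffer="hbcfnnk" (len 7), cursors c1@0 c2@5, authorship .......
After op 4 (insert('w')): buffer="whbcfnwnk" (len 9), cursors c1@1 c2@7, authorship 1.....2..
Authorship (.=original, N=cursor N): 1 . . . . . 2 . .
Index 6: author = 2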